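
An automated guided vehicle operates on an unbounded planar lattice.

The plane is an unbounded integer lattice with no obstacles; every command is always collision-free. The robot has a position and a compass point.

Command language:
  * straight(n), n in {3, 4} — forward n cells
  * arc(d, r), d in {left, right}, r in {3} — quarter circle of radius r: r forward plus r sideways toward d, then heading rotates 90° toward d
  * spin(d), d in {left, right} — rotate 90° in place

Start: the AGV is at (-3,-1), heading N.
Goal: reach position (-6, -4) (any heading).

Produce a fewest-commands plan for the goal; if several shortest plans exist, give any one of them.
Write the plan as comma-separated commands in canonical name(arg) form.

begin: at (-3,-1), heading N
1. spin(left) → at (-3,-1), heading W
2. arc(left, 3) → at (-6,-4), heading S
minimal: 2 command(s), checked below 2.

spin(left), arc(left, 3)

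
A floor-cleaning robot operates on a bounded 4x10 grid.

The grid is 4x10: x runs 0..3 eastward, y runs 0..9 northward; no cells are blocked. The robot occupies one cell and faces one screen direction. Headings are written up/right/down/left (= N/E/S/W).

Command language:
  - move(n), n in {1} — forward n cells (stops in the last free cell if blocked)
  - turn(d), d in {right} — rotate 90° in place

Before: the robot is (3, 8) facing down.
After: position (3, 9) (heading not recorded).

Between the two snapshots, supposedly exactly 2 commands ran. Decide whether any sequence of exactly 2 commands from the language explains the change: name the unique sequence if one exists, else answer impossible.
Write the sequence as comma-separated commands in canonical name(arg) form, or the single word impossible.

impossible

all 4 sequences checked — none match.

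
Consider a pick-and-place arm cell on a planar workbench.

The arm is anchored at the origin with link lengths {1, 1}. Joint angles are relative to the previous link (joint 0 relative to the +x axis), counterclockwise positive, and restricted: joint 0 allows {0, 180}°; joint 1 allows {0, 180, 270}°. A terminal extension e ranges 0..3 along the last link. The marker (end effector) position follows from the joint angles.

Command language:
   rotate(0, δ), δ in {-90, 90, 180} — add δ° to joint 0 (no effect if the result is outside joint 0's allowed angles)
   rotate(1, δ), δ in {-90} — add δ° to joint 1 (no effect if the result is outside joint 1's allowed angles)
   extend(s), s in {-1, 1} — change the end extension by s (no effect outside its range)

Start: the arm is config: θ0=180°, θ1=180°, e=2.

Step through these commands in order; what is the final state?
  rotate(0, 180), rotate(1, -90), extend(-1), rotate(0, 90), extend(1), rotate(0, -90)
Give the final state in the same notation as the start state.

initial: config: θ0=180°, θ1=180°, e=2
t=1 rotate(0, 180) ⇒ config: θ0=0°, θ1=180°, e=2
t=2 rotate(1, -90) ⇒ config: θ0=0°, θ1=180°, e=2
t=3 extend(-1) ⇒ config: θ0=0°, θ1=180°, e=1
t=4 rotate(0, 90) ⇒ config: θ0=0°, θ1=180°, e=1
t=5 extend(1) ⇒ config: θ0=0°, θ1=180°, e=2
t=6 rotate(0, -90) ⇒ config: θ0=0°, θ1=180°, e=2

config: θ0=0°, θ1=180°, e=2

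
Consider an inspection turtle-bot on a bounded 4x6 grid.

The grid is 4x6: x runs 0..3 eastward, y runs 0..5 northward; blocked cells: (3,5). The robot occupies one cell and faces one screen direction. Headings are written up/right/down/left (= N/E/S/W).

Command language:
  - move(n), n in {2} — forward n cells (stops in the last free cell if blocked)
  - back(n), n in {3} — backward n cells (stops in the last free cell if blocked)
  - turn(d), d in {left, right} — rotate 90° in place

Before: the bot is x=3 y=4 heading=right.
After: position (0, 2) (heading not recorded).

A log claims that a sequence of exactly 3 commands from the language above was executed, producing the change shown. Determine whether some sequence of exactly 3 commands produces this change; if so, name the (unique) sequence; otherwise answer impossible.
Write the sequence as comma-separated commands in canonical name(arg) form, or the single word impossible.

key: running move(2) before back(3) would end elsewhere — order is forced
begin: x=3 y=4 heading=right
1. back(3) → x=0 y=4 heading=right
2. turn(right) → x=0 y=4 heading=down
3. move(2) → x=0 y=2 heading=down
no rival 3-sequence matches.

back(3), turn(right), move(2)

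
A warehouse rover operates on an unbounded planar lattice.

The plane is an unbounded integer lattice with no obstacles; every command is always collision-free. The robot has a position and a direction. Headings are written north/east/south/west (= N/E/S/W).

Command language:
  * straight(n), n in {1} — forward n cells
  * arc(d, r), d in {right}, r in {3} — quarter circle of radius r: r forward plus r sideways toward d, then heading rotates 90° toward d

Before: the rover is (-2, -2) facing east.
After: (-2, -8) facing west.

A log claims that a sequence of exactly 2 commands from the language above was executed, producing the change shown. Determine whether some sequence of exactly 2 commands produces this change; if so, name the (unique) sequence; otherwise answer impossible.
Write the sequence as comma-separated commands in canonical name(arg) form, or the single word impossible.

arc(right, 3), arc(right, 3)

key: cell and facing (now W) both changed — the 2 commands mix motion and turning
start: (-2, -2) facing east
t=1 arc(right, 3) ⇒ (1, -5) facing south
t=2 arc(right, 3) ⇒ (-2, -8) facing west
uniquely the one of 4 2-step routes that fits.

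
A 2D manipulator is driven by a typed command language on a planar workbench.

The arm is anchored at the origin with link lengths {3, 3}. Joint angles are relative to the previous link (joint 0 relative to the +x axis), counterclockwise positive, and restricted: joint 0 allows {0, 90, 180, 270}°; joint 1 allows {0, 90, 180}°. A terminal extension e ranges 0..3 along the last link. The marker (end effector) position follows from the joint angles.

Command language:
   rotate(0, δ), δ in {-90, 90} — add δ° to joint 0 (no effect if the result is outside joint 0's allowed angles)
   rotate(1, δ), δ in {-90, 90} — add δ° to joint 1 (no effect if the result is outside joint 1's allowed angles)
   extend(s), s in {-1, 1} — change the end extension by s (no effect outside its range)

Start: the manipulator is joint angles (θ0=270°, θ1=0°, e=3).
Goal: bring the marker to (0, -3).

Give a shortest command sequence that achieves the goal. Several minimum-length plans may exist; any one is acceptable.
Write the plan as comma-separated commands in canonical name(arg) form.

t0: joint angles (θ0=270°, θ1=0°, e=3)
t=1 rotate(0, -90) ⇒ joint angles (θ0=180°, θ1=0°, e=3)
t=2 rotate(0, -90) ⇒ joint angles (θ0=90°, θ1=0°, e=3)
t=3 rotate(1, 90) ⇒ joint angles (θ0=90°, θ1=90°, e=3)
t=4 rotate(1, 90) ⇒ joint angles (θ0=90°, θ1=180°, e=3)
shorter routes all fall short; 4 is best.

rotate(0, -90), rotate(0, -90), rotate(1, 90), rotate(1, 90)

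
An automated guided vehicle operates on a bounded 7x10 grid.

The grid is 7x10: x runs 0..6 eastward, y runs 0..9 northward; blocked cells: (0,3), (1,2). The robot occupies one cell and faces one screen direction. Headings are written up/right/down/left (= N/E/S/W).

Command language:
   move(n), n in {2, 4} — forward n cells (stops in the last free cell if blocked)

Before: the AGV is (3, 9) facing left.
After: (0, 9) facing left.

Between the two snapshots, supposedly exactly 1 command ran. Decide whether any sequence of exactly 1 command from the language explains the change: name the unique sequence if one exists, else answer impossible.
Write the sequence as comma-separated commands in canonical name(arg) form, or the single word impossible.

move(4)

key: move(4) runs into the grid edge before its full distance
begin: (3, 9) facing left
t=1 move(4) ⇒ (0, 9) facing left
all 2 alternatives checked — unique.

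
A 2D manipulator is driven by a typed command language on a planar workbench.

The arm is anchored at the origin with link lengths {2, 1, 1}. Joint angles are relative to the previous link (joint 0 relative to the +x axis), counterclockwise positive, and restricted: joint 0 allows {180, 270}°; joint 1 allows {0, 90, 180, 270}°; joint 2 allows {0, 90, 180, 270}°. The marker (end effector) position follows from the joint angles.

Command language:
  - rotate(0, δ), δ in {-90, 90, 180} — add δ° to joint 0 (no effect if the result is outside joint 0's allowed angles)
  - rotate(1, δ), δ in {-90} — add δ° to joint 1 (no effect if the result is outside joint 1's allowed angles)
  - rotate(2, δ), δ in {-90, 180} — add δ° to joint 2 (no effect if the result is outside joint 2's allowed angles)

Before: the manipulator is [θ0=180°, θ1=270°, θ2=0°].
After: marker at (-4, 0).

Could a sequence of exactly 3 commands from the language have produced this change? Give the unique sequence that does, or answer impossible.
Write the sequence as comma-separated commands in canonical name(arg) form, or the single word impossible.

rotate(1, -90), rotate(1, -90), rotate(1, -90)

begin: [θ0=180°, θ1=270°, θ2=0°]
[1] after rotate(1, -90): [θ0=180°, θ1=180°, θ2=0°]
[2] after rotate(1, -90): [θ0=180°, θ1=90°, θ2=0°]
[3] after rotate(1, -90): [θ0=180°, θ1=0°, θ2=0°]
uniquely the one of 216 3-step routes that fits.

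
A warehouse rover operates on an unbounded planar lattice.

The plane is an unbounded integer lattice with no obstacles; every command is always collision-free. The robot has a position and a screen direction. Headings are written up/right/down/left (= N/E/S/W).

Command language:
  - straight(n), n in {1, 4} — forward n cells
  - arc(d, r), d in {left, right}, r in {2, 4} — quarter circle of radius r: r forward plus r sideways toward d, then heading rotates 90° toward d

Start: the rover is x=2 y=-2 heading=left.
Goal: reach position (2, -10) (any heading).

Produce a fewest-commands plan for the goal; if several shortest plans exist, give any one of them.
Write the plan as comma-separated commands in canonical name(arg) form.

t0: x=2 y=-2 heading=left
[1] after arc(left, 4): x=-2 y=-6 heading=down
[2] after arc(left, 4): x=2 y=-10 heading=right
shorter routes all fall short; 2 is best.

arc(left, 4), arc(left, 4)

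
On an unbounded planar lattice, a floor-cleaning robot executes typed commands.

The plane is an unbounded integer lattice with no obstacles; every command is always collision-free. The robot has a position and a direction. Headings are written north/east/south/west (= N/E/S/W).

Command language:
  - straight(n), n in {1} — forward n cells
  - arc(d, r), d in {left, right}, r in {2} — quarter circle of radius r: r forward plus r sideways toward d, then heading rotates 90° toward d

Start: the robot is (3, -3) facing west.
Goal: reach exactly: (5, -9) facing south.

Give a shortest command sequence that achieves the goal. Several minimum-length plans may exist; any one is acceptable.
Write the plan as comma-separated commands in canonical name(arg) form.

initial: (3, -3) facing west
t=1 arc(left, 2) ⇒ (1, -5) facing south
t=2 arc(left, 2) ⇒ (3, -7) facing east
t=3 arc(right, 2) ⇒ (5, -9) facing south
nothing shorter than 3 reaches the goal.

arc(left, 2), arc(left, 2), arc(right, 2)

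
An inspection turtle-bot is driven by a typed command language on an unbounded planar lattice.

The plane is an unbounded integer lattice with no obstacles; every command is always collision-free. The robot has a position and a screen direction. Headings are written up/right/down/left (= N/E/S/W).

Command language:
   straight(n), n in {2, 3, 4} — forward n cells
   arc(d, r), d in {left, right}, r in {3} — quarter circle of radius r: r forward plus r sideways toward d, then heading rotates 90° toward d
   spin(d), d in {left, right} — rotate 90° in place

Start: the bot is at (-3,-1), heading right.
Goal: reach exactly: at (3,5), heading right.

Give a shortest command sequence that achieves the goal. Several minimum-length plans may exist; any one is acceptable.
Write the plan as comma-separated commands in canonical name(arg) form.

arc(left, 3), arc(right, 3)

initial: at (-3,-1), heading right
1. arc(left, 3) → at (0,2), heading up
2. arc(right, 3) → at (3,5), heading right
nothing shorter than 2 reaches the goal.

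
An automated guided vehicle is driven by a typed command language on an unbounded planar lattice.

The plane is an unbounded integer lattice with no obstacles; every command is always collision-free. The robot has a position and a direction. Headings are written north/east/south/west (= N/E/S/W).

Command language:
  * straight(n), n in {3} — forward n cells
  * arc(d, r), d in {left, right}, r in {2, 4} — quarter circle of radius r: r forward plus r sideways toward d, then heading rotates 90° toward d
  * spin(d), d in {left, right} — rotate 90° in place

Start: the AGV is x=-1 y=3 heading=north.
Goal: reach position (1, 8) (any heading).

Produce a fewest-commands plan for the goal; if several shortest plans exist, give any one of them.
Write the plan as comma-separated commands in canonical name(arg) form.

straight(3), arc(right, 2)

start: x=-1 y=3 heading=north
1. straight(3) → x=-1 y=6 heading=north
2. arc(right, 2) → x=1 y=8 heading=east
nothing shorter than 2 reaches the goal.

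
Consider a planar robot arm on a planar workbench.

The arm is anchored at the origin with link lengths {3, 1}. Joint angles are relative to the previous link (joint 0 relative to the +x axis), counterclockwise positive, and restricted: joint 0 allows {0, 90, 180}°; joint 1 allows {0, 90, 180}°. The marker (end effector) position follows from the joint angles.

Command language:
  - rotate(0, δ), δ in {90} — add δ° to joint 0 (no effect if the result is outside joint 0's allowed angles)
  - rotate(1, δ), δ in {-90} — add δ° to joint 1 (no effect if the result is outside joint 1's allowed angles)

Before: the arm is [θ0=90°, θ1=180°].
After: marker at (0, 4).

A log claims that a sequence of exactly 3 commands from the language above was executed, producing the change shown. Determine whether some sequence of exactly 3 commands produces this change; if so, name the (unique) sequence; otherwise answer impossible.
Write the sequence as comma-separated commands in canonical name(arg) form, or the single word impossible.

rotate(1, -90), rotate(1, -90), rotate(1, -90)

t0: [θ0=90°, θ1=180°]
t=1 rotate(1, -90) ⇒ [θ0=90°, θ1=90°]
t=2 rotate(1, -90) ⇒ [θ0=90°, θ1=0°]
t=3 rotate(1, -90) ⇒ [θ0=90°, θ1=0°]
no other 3-command option fits: unique.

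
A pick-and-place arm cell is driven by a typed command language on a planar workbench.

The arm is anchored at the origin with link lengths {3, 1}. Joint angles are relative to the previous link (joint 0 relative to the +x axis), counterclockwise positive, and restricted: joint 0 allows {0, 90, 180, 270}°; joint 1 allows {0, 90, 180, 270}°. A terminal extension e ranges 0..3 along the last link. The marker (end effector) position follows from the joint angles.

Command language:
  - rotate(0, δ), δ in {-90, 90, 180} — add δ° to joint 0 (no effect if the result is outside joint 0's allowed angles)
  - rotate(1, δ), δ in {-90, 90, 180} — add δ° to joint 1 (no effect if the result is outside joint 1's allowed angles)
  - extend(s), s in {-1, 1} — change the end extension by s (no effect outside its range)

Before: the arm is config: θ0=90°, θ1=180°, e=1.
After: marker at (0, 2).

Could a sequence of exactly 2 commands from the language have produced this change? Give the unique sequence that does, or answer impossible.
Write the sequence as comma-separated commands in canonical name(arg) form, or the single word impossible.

from: config: θ0=90°, θ1=180°, e=1
step 1 (extend(-1)): config: θ0=90°, θ1=180°, e=0
step 2 (extend(-1)): config: θ0=90°, θ1=180°, e=0
all 64 alternatives checked — unique.

extend(-1), extend(-1)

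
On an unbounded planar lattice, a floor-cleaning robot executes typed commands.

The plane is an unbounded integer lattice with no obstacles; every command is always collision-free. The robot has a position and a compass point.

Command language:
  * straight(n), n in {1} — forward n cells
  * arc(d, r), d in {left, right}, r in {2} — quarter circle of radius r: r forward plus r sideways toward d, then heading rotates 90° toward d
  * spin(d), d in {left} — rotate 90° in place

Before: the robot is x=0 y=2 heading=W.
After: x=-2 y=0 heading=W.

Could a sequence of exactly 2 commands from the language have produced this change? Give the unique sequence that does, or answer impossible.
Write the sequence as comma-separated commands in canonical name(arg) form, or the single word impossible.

key: still facing W at the end — net rotation zero over 2 steps
start: x=0 y=2 heading=W
t=1 spin(left) ⇒ x=0 y=2 heading=S
t=2 arc(right, 2) ⇒ x=-2 y=0 heading=W
no other 2-command option fits: unique.

spin(left), arc(right, 2)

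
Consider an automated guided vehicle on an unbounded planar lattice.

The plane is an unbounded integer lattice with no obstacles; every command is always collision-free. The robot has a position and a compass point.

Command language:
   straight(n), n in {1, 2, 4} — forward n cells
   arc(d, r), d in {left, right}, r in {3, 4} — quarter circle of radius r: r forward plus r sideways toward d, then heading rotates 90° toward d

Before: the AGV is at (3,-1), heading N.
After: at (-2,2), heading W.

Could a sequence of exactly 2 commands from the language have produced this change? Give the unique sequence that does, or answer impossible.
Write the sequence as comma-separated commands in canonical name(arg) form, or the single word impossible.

key: order matters: swapping arc(left, 3) and straight(2) lands elsewhere
begin: at (3,-1), heading N
1. arc(left, 3) → at (0,2), heading W
2. straight(2) → at (-2,2), heading W
uniquely the one of 49 2-step routes that fits.

arc(left, 3), straight(2)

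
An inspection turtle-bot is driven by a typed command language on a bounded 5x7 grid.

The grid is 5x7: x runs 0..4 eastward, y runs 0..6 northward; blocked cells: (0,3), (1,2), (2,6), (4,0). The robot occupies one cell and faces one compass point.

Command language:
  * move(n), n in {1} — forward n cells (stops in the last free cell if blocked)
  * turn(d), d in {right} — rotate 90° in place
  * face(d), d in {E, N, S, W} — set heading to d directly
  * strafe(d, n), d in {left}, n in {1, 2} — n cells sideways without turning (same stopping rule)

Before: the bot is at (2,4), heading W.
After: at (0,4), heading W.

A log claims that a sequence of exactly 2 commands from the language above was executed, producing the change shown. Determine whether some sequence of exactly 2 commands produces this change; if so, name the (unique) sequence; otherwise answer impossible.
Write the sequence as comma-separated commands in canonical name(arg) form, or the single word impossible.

move(1), move(1)

key: still facing W at the end — nothing in the sequence rotates
begin: at (2,4), heading W
t=1 move(1) ⇒ at (1,4), heading W
t=2 move(1) ⇒ at (0,4), heading W
all 64 alternatives checked — unique.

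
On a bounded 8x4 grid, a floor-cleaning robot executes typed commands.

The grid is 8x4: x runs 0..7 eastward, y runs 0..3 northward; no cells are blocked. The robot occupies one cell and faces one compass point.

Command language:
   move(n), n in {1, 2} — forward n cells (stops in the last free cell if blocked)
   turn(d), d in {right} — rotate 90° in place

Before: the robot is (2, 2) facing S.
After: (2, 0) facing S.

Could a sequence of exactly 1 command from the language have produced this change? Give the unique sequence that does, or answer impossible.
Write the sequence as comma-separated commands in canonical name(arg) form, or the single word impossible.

move(2)

key: still facing S — the one step turns nothing
t0: (2, 2) facing S
1. move(2) → (2, 0) facing S
no rival 1-sequence matches.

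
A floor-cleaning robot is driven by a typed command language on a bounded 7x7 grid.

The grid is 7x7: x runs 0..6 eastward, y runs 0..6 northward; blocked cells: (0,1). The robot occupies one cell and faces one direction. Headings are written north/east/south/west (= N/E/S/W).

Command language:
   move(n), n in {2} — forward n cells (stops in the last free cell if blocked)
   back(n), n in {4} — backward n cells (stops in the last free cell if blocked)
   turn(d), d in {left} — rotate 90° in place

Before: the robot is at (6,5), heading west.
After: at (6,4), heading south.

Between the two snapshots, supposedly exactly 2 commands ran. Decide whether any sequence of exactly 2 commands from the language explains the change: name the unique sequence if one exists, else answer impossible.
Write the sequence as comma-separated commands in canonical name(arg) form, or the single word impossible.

impossible

checked all 2-command options: none fits.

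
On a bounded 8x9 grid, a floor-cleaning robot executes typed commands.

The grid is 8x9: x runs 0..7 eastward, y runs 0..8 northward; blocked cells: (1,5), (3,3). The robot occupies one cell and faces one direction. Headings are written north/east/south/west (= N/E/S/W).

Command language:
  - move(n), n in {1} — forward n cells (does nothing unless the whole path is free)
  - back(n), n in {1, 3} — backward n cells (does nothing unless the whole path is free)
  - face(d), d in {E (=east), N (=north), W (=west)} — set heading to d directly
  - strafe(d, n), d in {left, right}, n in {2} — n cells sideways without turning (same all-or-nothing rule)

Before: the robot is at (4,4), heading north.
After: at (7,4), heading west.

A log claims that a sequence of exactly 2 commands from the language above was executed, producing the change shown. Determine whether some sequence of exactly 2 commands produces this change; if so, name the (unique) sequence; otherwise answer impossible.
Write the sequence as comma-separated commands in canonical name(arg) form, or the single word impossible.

key: running back(3) before face(W) would end elsewhere — order is forced
t0: at (4,4), heading north
1. face(W) → at (4,4), heading west
2. back(3) → at (7,4), heading west
uniquely the one of 64 2-step routes that fits.

face(W), back(3)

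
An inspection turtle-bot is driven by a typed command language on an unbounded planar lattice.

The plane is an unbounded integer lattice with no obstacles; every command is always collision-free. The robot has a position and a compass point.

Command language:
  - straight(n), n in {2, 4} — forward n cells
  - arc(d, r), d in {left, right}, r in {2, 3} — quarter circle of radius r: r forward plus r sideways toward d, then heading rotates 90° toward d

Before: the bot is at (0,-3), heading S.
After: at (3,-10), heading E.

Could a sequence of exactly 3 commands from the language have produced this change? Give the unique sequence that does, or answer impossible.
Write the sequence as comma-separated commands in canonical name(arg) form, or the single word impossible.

straight(2), straight(2), arc(left, 3)

key: cell and facing (now E) both changed — the 3 commands mix motion and turning
from: at (0,-3), heading S
t=1 straight(2) ⇒ at (0,-5), heading S
t=2 straight(2) ⇒ at (0,-7), heading S
t=3 arc(left, 3) ⇒ at (3,-10), heading E
uniquely the one of 216 3-step routes that fits.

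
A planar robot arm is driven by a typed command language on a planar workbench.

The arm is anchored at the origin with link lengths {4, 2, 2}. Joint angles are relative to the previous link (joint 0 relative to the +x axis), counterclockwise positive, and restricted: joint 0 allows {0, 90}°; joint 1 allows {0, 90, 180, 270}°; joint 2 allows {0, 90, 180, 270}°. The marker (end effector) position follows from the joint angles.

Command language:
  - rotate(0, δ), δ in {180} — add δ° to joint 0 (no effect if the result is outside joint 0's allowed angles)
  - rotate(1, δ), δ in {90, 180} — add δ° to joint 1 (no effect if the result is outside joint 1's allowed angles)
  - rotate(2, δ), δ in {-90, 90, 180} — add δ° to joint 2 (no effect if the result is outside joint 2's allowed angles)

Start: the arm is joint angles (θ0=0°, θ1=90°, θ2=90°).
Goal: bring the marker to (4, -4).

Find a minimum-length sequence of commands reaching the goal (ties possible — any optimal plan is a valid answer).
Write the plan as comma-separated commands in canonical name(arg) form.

initial: joint angles (θ0=0°, θ1=90°, θ2=90°)
1. rotate(1, 180) → joint angles (θ0=0°, θ1=270°, θ2=90°)
2. rotate(2, -90) → joint angles (θ0=0°, θ1=270°, θ2=0°)
no 1-step plan works, so 2 is optimal.

rotate(1, 180), rotate(2, -90)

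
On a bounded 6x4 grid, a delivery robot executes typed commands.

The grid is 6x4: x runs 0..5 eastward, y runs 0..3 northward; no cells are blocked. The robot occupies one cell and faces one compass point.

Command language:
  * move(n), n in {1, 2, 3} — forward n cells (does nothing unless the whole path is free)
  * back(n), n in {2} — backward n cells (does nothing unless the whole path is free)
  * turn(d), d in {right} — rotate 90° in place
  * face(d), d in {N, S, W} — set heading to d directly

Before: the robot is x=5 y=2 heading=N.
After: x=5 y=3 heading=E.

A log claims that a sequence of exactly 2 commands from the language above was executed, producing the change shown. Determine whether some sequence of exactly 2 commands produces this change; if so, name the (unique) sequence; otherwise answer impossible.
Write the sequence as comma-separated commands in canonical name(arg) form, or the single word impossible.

key: order matters: swapping move(1) and turn(right) lands elsewhere
initial: x=5 y=2 heading=N
[1] after move(1): x=5 y=3 heading=N
[2] after turn(right): x=5 y=3 heading=E
no other 2-command option fits: unique.

move(1), turn(right)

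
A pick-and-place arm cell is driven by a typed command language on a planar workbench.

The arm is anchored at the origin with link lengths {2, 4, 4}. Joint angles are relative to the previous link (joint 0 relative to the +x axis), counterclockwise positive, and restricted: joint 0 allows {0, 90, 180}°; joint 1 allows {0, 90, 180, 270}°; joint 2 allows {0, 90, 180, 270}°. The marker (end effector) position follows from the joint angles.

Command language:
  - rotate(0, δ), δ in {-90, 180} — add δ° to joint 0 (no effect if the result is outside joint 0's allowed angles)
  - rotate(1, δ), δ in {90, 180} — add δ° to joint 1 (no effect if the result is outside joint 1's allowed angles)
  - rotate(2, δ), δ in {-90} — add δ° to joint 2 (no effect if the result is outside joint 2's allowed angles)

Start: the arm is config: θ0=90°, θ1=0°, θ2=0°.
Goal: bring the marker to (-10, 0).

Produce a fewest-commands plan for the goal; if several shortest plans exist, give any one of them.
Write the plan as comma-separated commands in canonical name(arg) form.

rotate(0, -90), rotate(0, 180)

t0: config: θ0=90°, θ1=0°, θ2=0°
t=1 rotate(0, -90) ⇒ config: θ0=0°, θ1=0°, θ2=0°
t=2 rotate(0, 180) ⇒ config: θ0=180°, θ1=0°, θ2=0°
nothing shorter than 2 reaches the goal.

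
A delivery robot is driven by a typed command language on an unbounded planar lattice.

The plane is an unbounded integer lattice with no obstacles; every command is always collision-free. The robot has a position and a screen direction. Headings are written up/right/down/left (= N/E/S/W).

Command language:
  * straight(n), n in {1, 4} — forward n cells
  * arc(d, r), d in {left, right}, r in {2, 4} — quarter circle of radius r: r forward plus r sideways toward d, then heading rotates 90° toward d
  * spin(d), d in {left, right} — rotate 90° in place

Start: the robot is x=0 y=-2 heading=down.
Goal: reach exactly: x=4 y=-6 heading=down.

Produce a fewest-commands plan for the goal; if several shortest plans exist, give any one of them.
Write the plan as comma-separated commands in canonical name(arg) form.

start: x=0 y=-2 heading=down
step 1 (spin(left)): x=0 y=-2 heading=right
step 2 (arc(right, 4)): x=4 y=-6 heading=down
minimal: 2 command(s), checked below 2.

spin(left), arc(right, 4)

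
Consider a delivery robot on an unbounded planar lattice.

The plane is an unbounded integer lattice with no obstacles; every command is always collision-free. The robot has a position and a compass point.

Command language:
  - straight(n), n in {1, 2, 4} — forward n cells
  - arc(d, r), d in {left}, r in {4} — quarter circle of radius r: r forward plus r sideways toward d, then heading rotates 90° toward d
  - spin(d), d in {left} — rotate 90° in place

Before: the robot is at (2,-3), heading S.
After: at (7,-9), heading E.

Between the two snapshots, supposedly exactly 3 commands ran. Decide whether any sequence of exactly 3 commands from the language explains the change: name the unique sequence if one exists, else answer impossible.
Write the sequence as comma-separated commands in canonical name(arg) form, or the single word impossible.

straight(2), arc(left, 4), straight(1)

key: position moved to (7,-9) AND the heading swung to E — translation plus rotation needed
start: at (2,-3), heading S
1. straight(2) → at (2,-5), heading S
2. arc(left, 4) → at (6,-9), heading E
3. straight(1) → at (7,-9), heading E
no rival 3-sequence matches.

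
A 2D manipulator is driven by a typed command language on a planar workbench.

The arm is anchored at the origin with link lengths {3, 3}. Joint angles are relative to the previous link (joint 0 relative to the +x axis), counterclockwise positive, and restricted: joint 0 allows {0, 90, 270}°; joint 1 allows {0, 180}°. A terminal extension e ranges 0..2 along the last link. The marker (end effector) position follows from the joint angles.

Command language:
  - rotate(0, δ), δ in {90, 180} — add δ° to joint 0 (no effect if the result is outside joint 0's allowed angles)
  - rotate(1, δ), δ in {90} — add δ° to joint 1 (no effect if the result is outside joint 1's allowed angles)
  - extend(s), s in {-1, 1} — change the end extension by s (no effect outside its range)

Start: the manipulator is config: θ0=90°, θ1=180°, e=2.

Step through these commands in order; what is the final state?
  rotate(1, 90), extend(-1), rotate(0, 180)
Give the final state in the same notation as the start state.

config: θ0=270°, θ1=180°, e=1

from: config: θ0=90°, θ1=180°, e=2
[1] after rotate(1, 90): config: θ0=90°, θ1=180°, e=2
[2] after extend(-1): config: θ0=90°, θ1=180°, e=1
[3] after rotate(0, 180): config: θ0=270°, θ1=180°, e=1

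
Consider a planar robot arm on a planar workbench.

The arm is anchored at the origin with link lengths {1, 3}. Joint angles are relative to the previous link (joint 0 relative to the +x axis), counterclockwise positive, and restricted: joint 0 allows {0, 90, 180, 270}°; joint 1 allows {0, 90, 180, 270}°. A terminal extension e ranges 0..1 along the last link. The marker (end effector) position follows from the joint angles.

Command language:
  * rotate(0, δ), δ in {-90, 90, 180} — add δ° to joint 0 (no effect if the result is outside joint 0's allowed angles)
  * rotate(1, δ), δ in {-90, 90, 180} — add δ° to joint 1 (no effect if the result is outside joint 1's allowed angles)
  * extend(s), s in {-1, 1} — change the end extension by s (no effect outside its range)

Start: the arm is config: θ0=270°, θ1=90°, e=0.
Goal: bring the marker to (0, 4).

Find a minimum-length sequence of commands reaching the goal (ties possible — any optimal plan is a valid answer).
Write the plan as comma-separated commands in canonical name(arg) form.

rotate(0, 180), rotate(1, -90)

start: config: θ0=270°, θ1=90°, e=0
1. rotate(0, 180) → config: θ0=90°, θ1=90°, e=0
2. rotate(1, -90) → config: θ0=90°, θ1=0°, e=0
shorter routes all fall short; 2 is best.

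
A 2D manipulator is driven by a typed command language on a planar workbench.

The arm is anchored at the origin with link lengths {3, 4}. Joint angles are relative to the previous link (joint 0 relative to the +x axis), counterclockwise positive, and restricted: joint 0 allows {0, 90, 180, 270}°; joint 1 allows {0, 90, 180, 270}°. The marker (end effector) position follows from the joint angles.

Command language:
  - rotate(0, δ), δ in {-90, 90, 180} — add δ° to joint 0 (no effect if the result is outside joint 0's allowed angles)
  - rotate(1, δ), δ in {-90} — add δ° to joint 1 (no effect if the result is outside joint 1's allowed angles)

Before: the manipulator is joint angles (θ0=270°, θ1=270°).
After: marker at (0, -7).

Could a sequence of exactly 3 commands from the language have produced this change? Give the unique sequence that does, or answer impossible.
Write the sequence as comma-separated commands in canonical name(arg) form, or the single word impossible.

begin: joint angles (θ0=270°, θ1=270°)
[1] after rotate(1, -90): joint angles (θ0=270°, θ1=180°)
[2] after rotate(1, -90): joint angles (θ0=270°, θ1=90°)
[3] after rotate(1, -90): joint angles (θ0=270°, θ1=0°)
no rival 3-sequence matches.

rotate(1, -90), rotate(1, -90), rotate(1, -90)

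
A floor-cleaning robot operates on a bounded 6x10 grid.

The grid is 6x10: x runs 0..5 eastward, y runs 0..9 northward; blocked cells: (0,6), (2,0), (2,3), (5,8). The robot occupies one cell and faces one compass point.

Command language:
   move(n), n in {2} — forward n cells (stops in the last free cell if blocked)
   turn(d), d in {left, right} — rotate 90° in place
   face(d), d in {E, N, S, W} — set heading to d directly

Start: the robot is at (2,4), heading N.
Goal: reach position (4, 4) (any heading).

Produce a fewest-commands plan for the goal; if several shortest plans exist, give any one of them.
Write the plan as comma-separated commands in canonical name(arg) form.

turn(right), move(2)

initial: at (2,4), heading N
step 1 (turn(right)): at (2,4), heading E
step 2 (move(2)): at (4,4), heading E
no 1-step plan works, so 2 is optimal.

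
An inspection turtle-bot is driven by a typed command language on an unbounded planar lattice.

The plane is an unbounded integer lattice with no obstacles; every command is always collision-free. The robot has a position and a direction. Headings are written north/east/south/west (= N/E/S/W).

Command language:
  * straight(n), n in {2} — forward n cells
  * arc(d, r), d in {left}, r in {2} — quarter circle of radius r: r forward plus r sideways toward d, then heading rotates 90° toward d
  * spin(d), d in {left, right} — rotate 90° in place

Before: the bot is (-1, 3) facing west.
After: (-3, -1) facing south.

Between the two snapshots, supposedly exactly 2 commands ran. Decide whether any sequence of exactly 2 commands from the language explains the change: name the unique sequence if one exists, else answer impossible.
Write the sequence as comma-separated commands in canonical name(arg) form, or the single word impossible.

key: order matters: swapping arc(left, 2) and straight(2) lands elsewhere
from: (-1, 3) facing west
1. arc(left, 2) → (-3, 1) facing south
2. straight(2) → (-3, -1) facing south
no other 2-command option fits: unique.

arc(left, 2), straight(2)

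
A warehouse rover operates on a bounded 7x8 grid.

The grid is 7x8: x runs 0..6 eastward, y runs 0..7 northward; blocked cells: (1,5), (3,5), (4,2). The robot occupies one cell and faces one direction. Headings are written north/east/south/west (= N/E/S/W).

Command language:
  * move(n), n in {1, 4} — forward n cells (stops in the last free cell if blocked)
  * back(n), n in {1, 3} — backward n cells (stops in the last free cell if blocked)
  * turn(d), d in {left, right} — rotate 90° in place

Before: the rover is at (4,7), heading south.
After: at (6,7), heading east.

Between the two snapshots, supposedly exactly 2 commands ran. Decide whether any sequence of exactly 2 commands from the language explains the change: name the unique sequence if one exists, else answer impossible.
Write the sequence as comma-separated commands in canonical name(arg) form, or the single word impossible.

key: move(4) runs into the grid edge before its full distance
start: at (4,7), heading south
t=1 turn(left) ⇒ at (4,7), heading east
t=2 move(4) ⇒ at (6,7), heading east
no other 2-command option fits: unique.

turn(left), move(4)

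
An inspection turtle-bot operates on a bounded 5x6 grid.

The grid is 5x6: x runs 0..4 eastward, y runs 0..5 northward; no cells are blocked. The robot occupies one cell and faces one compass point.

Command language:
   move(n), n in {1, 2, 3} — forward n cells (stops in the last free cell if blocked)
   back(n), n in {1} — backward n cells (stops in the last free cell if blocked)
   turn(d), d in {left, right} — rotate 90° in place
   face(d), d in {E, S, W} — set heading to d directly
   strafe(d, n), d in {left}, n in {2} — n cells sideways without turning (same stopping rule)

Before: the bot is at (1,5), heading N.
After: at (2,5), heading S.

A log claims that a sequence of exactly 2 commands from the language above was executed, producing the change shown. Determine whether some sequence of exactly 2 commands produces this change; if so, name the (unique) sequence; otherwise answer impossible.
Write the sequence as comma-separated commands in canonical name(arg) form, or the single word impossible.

impossible

every 2-command combo misses the target.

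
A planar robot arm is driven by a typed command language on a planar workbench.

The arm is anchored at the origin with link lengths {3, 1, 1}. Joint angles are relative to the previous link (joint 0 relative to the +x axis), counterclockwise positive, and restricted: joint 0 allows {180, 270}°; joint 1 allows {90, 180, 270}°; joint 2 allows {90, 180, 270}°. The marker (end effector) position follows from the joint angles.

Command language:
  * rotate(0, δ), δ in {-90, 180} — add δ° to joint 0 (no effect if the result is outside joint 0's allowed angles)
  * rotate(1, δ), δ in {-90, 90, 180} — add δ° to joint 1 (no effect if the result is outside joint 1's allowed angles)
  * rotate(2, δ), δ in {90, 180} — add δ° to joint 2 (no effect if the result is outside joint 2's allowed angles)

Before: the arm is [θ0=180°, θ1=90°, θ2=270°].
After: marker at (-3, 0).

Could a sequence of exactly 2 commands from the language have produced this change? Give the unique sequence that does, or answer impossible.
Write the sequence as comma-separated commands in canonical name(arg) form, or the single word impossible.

rotate(2, 180), rotate(2, 90)

key: running rotate(2, 90) before rotate(2, 180) would end elsewhere — order is forced
initial: [θ0=180°, θ1=90°, θ2=270°]
1. rotate(2, 180) → [θ0=180°, θ1=90°, θ2=90°]
2. rotate(2, 90) → [θ0=180°, θ1=90°, θ2=180°]
all 49 alternatives checked — unique.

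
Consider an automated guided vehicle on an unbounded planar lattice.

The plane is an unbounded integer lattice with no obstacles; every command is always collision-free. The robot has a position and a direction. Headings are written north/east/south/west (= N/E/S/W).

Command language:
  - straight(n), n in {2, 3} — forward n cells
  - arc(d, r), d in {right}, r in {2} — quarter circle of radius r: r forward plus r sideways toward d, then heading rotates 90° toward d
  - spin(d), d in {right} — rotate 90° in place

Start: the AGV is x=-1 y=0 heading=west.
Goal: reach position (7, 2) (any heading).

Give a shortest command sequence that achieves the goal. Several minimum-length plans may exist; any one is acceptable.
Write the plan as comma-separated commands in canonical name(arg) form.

t0: x=-1 y=0 heading=west
[1] after spin(right): x=-1 y=0 heading=north
[2] after arc(right, 2): x=1 y=2 heading=east
[3] after straight(3): x=4 y=2 heading=east
[4] after straight(3): x=7 y=2 heading=east
no 3-step plan works, so 4 is optimal.

spin(right), arc(right, 2), straight(3), straight(3)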